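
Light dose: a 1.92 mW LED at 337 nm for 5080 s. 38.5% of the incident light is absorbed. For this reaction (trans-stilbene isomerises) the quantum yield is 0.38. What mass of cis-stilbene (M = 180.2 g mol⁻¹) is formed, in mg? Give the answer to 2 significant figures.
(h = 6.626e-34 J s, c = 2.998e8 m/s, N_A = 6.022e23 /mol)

0.72 mg

Photon energy at 337 nm: hc/λ = (6.626e-34)(2.998e8)/(337e-9) = 5.895e-19 J.
Energy delivered: (1.92 mW)(5080 s) = 9.754 J.
Photons incident: 9.754 / 5.895e-19 = 1.655e19, i.e. 1.655e19/6.022e23 = 2.748e-5 mol.
Photons absorbed: 0.385 × 2.748e-5 = 1.058e-5 mol.
Product: Φ × n_abs = 0.38 × 1.058e-5 = 4.020e-6 mol.
Mass: 4.020e-6 × 180.2 = 7.244e-4 g = 0.72 mg.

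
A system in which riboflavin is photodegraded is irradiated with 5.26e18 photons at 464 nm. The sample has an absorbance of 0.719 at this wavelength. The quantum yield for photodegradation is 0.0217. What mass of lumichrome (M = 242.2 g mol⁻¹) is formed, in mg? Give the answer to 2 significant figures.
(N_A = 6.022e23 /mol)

Moles of photons: 5.26e18 / 6.022e23 = 8.735e-6 mol.
Fraction absorbed: 1 − 10^(−0.719) = 0.8090.
Photons absorbed: 0.8090 × 8.735e-6 = 7.067e-6 mol.
Product: Φ × n_abs = 0.0217 × 7.067e-6 = 1.534e-7 mol.
Mass: 1.534e-7 × 242.2 = 3.715e-5 g = 0.037 mg.

0.037 mg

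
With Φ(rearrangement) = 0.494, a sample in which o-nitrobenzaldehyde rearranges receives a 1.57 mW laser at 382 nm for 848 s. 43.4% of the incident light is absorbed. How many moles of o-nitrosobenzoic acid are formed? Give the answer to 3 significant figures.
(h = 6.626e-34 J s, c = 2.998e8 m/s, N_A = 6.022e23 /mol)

9.11e-7 mol

Photon energy at 382 nm: hc/λ = (6.626e-34)(2.998e8)/(382e-9) = 5.200e-19 J.
Energy delivered: (1.57 mW)(848 s) = 1.331 J.
Photons incident: 1.331 / 5.200e-19 = 2.560e18, i.e. 2.560e18/6.022e23 = 4.251e-6 mol.
Photons absorbed: 0.434 × 4.251e-6 = 1.845e-6 mol.
Product: Φ × n_abs = 0.494 × 1.845e-6 = 9.114e-7 mol.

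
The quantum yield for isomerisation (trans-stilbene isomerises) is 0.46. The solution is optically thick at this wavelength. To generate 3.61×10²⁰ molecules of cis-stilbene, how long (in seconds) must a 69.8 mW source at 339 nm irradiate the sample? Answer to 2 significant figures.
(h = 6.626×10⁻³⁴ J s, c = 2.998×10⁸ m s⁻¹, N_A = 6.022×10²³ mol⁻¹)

t ≈ 6600 s

Product: 3.61×10²⁰ / 6.022×10²³ = 5.995×10⁻⁴ mol.
Photons that must be absorbed: 5.995×10⁻⁴ / 0.46 = 0.001303 mol.
Photon energy: hc/λ = 5.860×10⁻¹⁹ J; per mole, 3.529×10⁵ J mol⁻¹.
Energy required: 0.001303 × 3.529×10⁵ = 459.8 J.
Time: 459.8 J / 0.0698 W = 6600 s.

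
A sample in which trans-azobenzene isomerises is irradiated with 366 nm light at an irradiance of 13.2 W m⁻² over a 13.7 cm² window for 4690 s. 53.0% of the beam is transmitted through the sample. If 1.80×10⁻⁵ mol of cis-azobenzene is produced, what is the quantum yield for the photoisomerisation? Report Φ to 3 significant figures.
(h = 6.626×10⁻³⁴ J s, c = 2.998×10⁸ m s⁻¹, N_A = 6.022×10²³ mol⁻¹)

Photon energy at 366 nm: hc/λ = (6.626×10⁻³⁴)(2.998×10⁸)/(366×10⁻⁹) = 5.428×10⁻¹⁹ J.
Energy delivered: (13.2 W m⁻²)(13.7×10⁻⁴ m²)(4690 s) = 84.81 J.
Photons incident: 84.81 / 5.428×10⁻¹⁹ = 1.562×10²⁰, i.e. 1.562×10²⁰/6.022×10²³ = 2.594×10⁻⁴ mol.
Fraction absorbed: 1 − 53.0/100 = 0.4700.
Photons absorbed: 0.4700 × 2.594×10⁻⁴ = 1.219×10⁻⁴ mol.
Φ = 1.80×10⁻⁵ mol / 1.219×10⁻⁴ mol photons = 0.148.

Φ = 0.148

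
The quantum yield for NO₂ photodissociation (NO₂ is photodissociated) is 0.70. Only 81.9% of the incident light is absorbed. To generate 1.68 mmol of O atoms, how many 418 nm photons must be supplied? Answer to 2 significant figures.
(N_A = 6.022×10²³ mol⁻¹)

1.8×10²¹ photons

Product: 1.68 mmol = 0.00168 mol.
Photons that must be absorbed: 0.00168 / 0.70 = 0.002400 mol.
Incident photons needed: 0.002400 / 0.819 = 0.002930 mol.
Photon count: 0.002930 × 6.022×10²³ = 1.8×10²¹.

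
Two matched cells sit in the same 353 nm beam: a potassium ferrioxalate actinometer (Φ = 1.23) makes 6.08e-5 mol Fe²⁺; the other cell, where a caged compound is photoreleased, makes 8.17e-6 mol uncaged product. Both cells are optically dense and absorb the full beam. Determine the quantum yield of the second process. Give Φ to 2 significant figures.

Photons absorbed by the actinometer: 6.08e-5 / 1.23 = 4.943e-5 mol.
Φ(unknown) = 8.17e-6 / 4.943e-5 = 0.17.

Φ = 0.17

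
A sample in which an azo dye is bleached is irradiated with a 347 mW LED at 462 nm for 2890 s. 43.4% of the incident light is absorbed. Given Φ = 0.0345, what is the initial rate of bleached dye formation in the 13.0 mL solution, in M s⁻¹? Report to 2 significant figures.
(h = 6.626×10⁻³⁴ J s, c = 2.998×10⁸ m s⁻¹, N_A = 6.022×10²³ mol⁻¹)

1.5×10⁻⁶ M s⁻¹

Photon energy at 462 nm: hc/λ = (6.626×10⁻³⁴)(2.998×10⁸)/(462×10⁻⁹) = 4.300×10⁻¹⁹ J.
Energy delivered: (347 mW)(2890 s) = 1003 J.
Photons incident: 1003 / 4.300×10⁻¹⁹ = 2.333×10²¹, i.e. 2.333×10²¹/6.022×10²³ = 0.003874 mol.
Photons absorbed: 0.434 × 0.003874 = 0.001681 mol.
Product formed: 0.0345 × 0.001681 = 5.799×10⁻⁵ mol.
Rate: 5.799×10⁻⁵ mol / (2890 s × 0.013 L) = 1.5×10⁻⁶ M s⁻¹.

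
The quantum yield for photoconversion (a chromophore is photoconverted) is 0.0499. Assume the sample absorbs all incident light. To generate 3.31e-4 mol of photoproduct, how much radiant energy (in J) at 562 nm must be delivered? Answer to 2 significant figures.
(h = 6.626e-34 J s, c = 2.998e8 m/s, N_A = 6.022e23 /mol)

Photons that must be absorbed: 3.31e-4 / 0.0499 = 0.006633 mol.
Photon energy: hc/λ = 3.535e-19 J; per mole, 2.129e5 J mol⁻¹.
Energy required: 0.006633 × 2.129e5 = 1400 J.

1400 J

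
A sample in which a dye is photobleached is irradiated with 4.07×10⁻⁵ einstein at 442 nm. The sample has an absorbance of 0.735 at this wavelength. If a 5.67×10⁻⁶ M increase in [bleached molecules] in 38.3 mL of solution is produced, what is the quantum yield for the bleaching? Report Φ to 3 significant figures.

Product: (5.67×10⁻⁶ M)(0.0383 L) = 2.172×10⁻⁷ mol.
Fraction absorbed: 1 − 10^(−0.735) = 0.8159.
Photons absorbed: 0.8159 × 4.07×10⁻⁵ = 3.321×10⁻⁵ mol.
Φ = 2.172×10⁻⁷ mol / 3.321×10⁻⁵ mol photons = 0.00654.

Φ = 0.00654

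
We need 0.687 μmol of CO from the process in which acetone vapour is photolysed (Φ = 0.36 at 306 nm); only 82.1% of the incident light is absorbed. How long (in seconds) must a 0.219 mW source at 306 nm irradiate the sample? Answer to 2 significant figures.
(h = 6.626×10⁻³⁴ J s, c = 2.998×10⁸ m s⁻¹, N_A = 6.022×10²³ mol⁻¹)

Product: 0.687 μmol = 6.87×10⁻⁷ mol.
Photons that must be absorbed: 6.87×10⁻⁷ / 0.36 = 1.908×10⁻⁶ mol.
Incident photons needed: 1.908×10⁻⁶ / 0.821 = 2.324×10⁻⁶ mol.
Photon energy: hc/λ = 6.492×10⁻¹⁹ J; per mole, 3.909×10⁵ J mol⁻¹.
Energy required: 2.324×10⁻⁶ × 3.909×10⁵ = 0.9085 J.
Time: 0.9085 J / 0.000219 W = 4100 s.

t ≈ 4100 s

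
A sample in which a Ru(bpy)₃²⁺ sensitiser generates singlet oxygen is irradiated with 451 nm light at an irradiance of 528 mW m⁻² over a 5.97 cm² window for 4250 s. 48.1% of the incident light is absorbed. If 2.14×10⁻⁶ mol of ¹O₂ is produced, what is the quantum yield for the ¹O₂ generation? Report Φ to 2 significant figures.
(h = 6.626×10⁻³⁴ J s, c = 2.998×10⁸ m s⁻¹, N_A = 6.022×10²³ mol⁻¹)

Φ = 0.88

Photon energy at 451 nm: hc/λ = (6.626×10⁻³⁴)(2.998×10⁸)/(451×10⁻⁹) = 4.405×10⁻¹⁹ J.
Energy delivered: (528 mW m⁻²)(5.97×10⁻⁴ m²)(4250 s) = 1.340 J.
Photons incident: 1.340 / 4.405×10⁻¹⁹ = 3.042×10¹⁸, i.e. 3.042×10¹⁸/6.022×10²³ = 5.051×10⁻⁶ mol.
Photons absorbed: 0.481 × 5.051×10⁻⁶ = 2.430×10⁻⁶ mol.
Φ = 2.14×10⁻⁶ mol / 2.430×10⁻⁶ mol photons = 0.88.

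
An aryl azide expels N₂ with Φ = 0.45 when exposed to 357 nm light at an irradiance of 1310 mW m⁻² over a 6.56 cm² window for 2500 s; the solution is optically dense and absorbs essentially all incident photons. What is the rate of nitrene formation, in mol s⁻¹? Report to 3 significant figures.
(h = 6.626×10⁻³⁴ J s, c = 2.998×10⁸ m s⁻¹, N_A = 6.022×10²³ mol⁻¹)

Photon energy at 357 nm: hc/λ = (6.626×10⁻³⁴)(2.998×10⁸)/(357×10⁻⁹) = 5.564×10⁻¹⁹ J.
Energy delivered: (1310 mW m⁻²)(6.56×10⁻⁴ m²)(2500 s) = 2.148 J.
Photons incident: 2.148 / 5.564×10⁻¹⁹ = 3.861×10¹⁸, i.e. 3.861×10¹⁸/6.022×10²³ = 6.411×10⁻⁶ mol.
Product formed: 0.45 × 6.411×10⁻⁶ = 2.885×10⁻⁶ mol.
Rate: 2.885×10⁻⁶ / 2500 s = 1.15×10⁻⁹ mol s⁻¹.

1.15×10⁻⁹ mol s⁻¹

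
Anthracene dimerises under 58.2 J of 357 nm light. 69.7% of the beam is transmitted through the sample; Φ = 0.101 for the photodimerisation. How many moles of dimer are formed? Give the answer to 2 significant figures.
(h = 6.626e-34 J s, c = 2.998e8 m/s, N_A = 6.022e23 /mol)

5.3e-6 mol

Photon energy at 357 nm: hc/λ = (6.626e-34)(2.998e8)/(357e-9) = 5.564e-19 J.
Photons incident: 58.2 / 5.564e-19 = 1.046e20, i.e. 1.046e20/6.022e23 = 1.737e-4 mol.
Fraction absorbed: 1 − 69.7/100 = 0.3030.
Photons absorbed: 0.3030 × 1.737e-4 = 5.263e-5 mol.
Product: Φ × n_abs = 0.101 × 5.263e-5 = 5.316e-6 mol.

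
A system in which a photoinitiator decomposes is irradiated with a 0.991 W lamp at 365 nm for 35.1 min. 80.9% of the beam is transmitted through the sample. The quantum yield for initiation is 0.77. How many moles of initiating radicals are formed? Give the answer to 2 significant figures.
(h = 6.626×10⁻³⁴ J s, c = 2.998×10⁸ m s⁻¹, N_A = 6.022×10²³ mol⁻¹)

Photon energy at 365 nm: hc/λ = (6.626×10⁻³⁴)(2.998×10⁸)/(365×10⁻⁹) = 5.442×10⁻¹⁹ J.
Energy delivered: (0.991 W)(2106 s) = 2087 J.
Photons incident: 2087 / 5.442×10⁻¹⁹ = 3.835×10²¹, i.e. 3.835×10²¹/6.022×10²³ = 0.006368 mol.
Fraction absorbed: 1 − 80.9/100 = 0.1910.
Photons absorbed: 0.1910 × 0.006368 = 0.001216 mol.
Product: Φ × n_abs = 0.77 × 0.001216 = 9.363×10⁻⁴ mol.

9.4×10⁻⁴ mol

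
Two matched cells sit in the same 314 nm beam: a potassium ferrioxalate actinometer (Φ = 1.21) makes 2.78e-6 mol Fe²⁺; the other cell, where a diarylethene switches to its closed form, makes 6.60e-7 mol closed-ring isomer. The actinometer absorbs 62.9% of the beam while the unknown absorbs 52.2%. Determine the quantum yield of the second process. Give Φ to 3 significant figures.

Φ = 0.346

Photons absorbed by the actinometer: 2.78e-6 / 1.21 = 2.298e-6 mol.
Incident flux: 2.298e-6 / 0.629 = 3.653e-6 einstein.
Absorbed by unknown: 0.522 × 3.653e-6 = 1.907e-6 mol.
Φ(unknown) = 6.60e-7 / 1.907e-6 = 0.346.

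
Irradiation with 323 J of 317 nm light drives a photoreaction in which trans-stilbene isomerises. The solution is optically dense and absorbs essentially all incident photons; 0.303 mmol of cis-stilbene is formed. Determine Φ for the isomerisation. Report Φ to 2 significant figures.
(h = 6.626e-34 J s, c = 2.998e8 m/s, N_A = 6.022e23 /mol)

Product: 0.303 mmol = 3.03e-4 mol.
Photon energy at 317 nm: hc/λ = (6.626e-34)(2.998e8)/(317e-9) = 6.266e-19 J.
Photons incident: 323 / 6.266e-19 = 5.155e20, i.e. 5.155e20/6.022e23 = 8.560e-4 mol.
Φ = 3.03e-4 mol / 8.560e-4 mol photons = 0.35.

Φ = 0.35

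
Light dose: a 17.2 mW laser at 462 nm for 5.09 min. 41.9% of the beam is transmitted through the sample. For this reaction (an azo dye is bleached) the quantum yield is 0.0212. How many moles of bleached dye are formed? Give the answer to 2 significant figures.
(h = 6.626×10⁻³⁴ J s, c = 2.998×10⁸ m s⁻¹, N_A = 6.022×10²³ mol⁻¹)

Photon energy at 462 nm: hc/λ = (6.626×10⁻³⁴)(2.998×10⁸)/(462×10⁻⁹) = 4.300×10⁻¹⁹ J.
Energy delivered: (17.2 mW)(305.4 s) = 5.253 J.
Photons incident: 5.253 / 4.300×10⁻¹⁹ = 1.222×10¹⁹, i.e. 1.222×10¹⁹/6.022×10²³ = 2.029×10⁻⁵ mol.
Fraction absorbed: 1 − 41.9/100 = 0.5810.
Photons absorbed: 0.5810 × 2.029×10⁻⁵ = 1.179×10⁻⁵ mol.
Product: Φ × n_abs = 0.0212 × 1.179×10⁻⁵ = 2.499×10⁻⁷ mol.

2.5×10⁻⁷ mol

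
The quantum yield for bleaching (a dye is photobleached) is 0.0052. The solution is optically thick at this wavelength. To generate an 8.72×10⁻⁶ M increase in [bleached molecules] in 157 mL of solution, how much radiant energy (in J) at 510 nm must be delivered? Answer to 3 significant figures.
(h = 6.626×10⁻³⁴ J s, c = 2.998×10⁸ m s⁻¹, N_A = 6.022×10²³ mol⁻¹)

61.8 J

Product: (8.72×10⁻⁶ M)(0.157 L) = 1.369×10⁻⁶ mol.
Photons that must be absorbed: 1.369×10⁻⁶ / 0.0052 = 2.633×10⁻⁴ mol.
Photon energy: hc/λ = 3.895×10⁻¹⁹ J; per mole, 2.346×10⁵ J mol⁻¹.
Energy required: 2.633×10⁻⁴ × 2.346×10⁵ = 61.8 J.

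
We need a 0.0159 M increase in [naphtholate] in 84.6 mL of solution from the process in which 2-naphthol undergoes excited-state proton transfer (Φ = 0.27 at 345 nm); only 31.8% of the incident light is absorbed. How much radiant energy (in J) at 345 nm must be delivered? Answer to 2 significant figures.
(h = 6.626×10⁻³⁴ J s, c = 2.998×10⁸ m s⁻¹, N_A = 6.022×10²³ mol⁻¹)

Product: (0.0159 M)(0.0846 L) = 0.001345 mol.
Photons that must be absorbed: 0.001345 / 0.27 = 0.004981 mol.
Incident photons needed: 0.004981 / 0.318 = 0.01566 mol.
Photon energy: hc/λ = 5.758×10⁻¹⁹ J; per mole, 3.467×10⁵ J mol⁻¹.
Energy required: 0.01566 × 3.467×10⁵ = 5400 J.

5400 J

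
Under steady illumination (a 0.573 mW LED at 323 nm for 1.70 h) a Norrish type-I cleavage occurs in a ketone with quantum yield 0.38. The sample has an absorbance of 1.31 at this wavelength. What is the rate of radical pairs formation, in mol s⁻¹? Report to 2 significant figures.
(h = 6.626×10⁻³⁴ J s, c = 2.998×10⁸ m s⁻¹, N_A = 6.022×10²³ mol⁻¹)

Photon energy at 323 nm: hc/λ = (6.626×10⁻³⁴)(2.998×10⁸)/(323×10⁻⁹) = 6.150×10⁻¹⁹ J.
Energy delivered: (0.573 mW)(6120 s) = 3.507 J.
Photons incident: 3.507 / 6.150×10⁻¹⁹ = 5.702×10¹⁸, i.e. 5.702×10¹⁸/6.022×10²³ = 9.469×10⁻⁶ mol.
Fraction absorbed: 1 − 10^(−1.31) = 0.9510.
Photons absorbed: 0.9510 × 9.469×10⁻⁶ = 9.005×10⁻⁶ mol.
Product formed: 0.38 × 9.005×10⁻⁶ = 3.422×10⁻⁶ mol.
Rate: 3.422×10⁻⁶ / 6120 s = 5.6×10⁻¹⁰ mol s⁻¹.

5.6×10⁻¹⁰ mol s⁻¹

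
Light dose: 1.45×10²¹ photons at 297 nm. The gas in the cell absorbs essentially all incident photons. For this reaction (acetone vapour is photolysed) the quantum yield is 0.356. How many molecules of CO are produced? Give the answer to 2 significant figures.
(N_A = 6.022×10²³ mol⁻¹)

Moles of photons: 1.45×10²¹ / 6.022×10²³ = 0.002408 mol.
Product: Φ × n_abs = 0.356 × 0.002408 = 8.572×10⁻⁴ mol.
As a count: 8.572×10⁻⁴ × 6.022×10²³ = 5.2×10²⁰.

5.2×10²⁰ molecules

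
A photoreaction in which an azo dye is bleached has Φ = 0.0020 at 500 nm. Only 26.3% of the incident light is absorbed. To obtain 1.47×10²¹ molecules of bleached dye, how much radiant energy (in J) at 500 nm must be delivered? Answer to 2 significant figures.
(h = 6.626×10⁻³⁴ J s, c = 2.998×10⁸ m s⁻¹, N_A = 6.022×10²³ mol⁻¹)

Product: 1.47×10²¹ / 6.022×10²³ = 0.002441 mol.
Photons that must be absorbed: 0.002441 / 0.0020 = 1.221 mol.
Incident photons needed: 1.221 / 0.263 = 4.643 mol.
Photon energy: hc/λ = 3.973×10⁻¹⁹ J; per mole, 2.393×10⁵ J mol⁻¹.
Energy required: 4.643 × 2.393×10⁵ = 1.1×10⁶ J.

1.1×10⁶ J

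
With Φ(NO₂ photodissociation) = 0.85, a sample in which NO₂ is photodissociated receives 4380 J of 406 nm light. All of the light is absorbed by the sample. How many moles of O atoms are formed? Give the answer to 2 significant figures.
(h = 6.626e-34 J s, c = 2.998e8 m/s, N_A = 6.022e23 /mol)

Photon energy at 406 nm: hc/λ = (6.626e-34)(2.998e8)/(406e-9) = 4.893e-19 J.
Photons incident: 4380 / 4.893e-19 = 8.952e21, i.e. 8.952e21/6.022e23 = 0.01487 mol.
Product: Φ × n_abs = 0.85 × 0.01487 = 0.01264 mol.

0.013 mol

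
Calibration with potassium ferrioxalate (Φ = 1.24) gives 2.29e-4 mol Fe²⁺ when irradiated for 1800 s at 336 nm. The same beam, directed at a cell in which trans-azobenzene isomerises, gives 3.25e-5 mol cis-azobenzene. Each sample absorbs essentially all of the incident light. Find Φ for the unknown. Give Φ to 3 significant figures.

Φ = 0.176

Photons absorbed by the actinometer: 2.29e-4 / 1.24 = 1.847e-4 mol.
Φ(unknown) = 3.25e-5 / 1.847e-4 = 0.176.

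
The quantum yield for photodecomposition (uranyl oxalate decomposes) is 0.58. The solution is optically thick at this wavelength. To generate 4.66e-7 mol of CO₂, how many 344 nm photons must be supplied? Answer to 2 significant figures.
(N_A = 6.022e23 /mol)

Photons that must be absorbed: 4.66e-7 / 0.58 = 8.034e-7 mol.
Photon count: 8.034e-7 × 6.022e23 = 4.8e17.

4.8e17 photons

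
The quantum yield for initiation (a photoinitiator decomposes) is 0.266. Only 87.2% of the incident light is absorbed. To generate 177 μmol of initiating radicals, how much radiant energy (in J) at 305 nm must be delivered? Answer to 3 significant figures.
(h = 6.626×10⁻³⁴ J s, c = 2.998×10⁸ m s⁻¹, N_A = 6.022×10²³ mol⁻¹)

299 J

Product: 177 μmol = 1.77×10⁻⁴ mol.
Photons that must be absorbed: 1.77×10⁻⁴ / 0.266 = 6.654×10⁻⁴ mol.
Incident photons needed: 6.654×10⁻⁴ / 0.872 = 7.631×10⁻⁴ mol.
Photon energy: hc/λ = 6.513×10⁻¹⁹ J; per mole, 3.922×10⁵ J mol⁻¹.
Energy required: 7.631×10⁻⁴ × 3.922×10⁵ = 299 J.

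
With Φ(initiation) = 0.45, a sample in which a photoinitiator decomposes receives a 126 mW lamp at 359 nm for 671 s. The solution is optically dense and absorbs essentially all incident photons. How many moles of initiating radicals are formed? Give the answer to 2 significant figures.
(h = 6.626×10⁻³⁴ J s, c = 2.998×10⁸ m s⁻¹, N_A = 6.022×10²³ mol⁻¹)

Photon energy at 359 nm: hc/λ = (6.626×10⁻³⁴)(2.998×10⁸)/(359×10⁻⁹) = 5.533×10⁻¹⁹ J.
Energy delivered: (126 mW)(671 s) = 84.55 J.
Photons incident: 84.55 / 5.533×10⁻¹⁹ = 1.528×10²⁰, i.e. 1.528×10²⁰/6.022×10²³ = 2.537×10⁻⁴ mol.
Product: Φ × n_abs = 0.45 × 2.537×10⁻⁴ = 1.142×10⁻⁴ mol.

1.1×10⁻⁴ mol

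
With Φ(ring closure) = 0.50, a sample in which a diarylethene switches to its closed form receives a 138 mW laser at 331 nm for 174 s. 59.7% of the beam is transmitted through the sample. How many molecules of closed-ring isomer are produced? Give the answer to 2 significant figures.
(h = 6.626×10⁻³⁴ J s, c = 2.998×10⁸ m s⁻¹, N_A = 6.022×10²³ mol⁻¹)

Photon energy at 331 nm: hc/λ = (6.626×10⁻³⁴)(2.998×10⁸)/(331×10⁻⁹) = 6.001×10⁻¹⁹ J.
Energy delivered: (138 mW)(174 s) = 24.01 J.
Photons incident: 24.01 / 6.001×10⁻¹⁹ = 4.001×10¹⁹, i.e. 4.001×10¹⁹/6.022×10²³ = 6.644×10⁻⁵ mol.
Fraction absorbed: 1 − 59.7/100 = 0.4030.
Photons absorbed: 0.4030 × 6.644×10⁻⁵ = 2.678×10⁻⁵ mol.
Product: Φ × n_abs = 0.50 × 2.678×10⁻⁵ = 1.339×10⁻⁵ mol.
As a count: 1.339×10⁻⁵ × 6.022×10²³ = 8.1×10¹⁸.

8.1×10¹⁸ molecules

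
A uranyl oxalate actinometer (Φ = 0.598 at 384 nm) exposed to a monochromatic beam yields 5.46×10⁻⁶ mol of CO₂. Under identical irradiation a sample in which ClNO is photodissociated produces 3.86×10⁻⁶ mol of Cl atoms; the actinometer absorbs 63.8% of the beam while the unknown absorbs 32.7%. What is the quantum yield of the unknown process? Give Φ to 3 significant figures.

Photons absorbed by the actinometer: 5.46×10⁻⁶ / 0.598 = 9.130×10⁻⁶ mol.
Incident flux: 9.130×10⁻⁶ / 0.638 = 1.431×10⁻⁵ einstein.
Absorbed by unknown: 0.327 × 1.431×10⁻⁵ = 4.679×10⁻⁶ mol.
Φ(unknown) = 3.86×10⁻⁶ / 4.679×10⁻⁶ = 0.825.

Φ = 0.825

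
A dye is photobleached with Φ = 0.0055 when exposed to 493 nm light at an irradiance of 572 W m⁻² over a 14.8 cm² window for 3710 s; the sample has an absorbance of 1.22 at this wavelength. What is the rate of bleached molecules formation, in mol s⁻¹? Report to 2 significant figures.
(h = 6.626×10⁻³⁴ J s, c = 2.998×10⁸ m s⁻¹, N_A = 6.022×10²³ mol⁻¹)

Photon energy at 493 nm: hc/λ = (6.626×10⁻³⁴)(2.998×10⁸)/(493×10⁻⁹) = 4.029×10⁻¹⁹ J.
Energy delivered: (572 W m⁻²)(14.8×10⁻⁴ m²)(3710 s) = 3141 J.
Photons incident: 3141 / 4.029×10⁻¹⁹ = 7.796×10²¹, i.e. 7.796×10²¹/6.022×10²³ = 0.01295 mol.
Fraction absorbed: 1 − 10^(−1.22) = 0.9397.
Photons absorbed: 0.9397 × 0.01295 = 0.01217 mol.
Product formed: 0.0055 × 0.01217 = 6.694×10⁻⁵ mol.
Rate: 6.694×10⁻⁵ / 3710 s = 1.8×10⁻⁸ mol s⁻¹.

1.8×10⁻⁸ mol s⁻¹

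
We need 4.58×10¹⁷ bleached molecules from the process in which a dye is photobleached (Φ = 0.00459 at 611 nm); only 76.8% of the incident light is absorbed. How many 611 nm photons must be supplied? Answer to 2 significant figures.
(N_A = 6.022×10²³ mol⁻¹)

1.3×10²⁰ photons

Product: 4.58×10¹⁷ / 6.022×10²³ = 7.605×10⁻⁷ mol.
Photons that must be absorbed: 7.605×10⁻⁷ / 0.00459 = 1.657×10⁻⁴ mol.
Incident photons needed: 1.657×10⁻⁴ / 0.768 = 2.158×10⁻⁴ mol.
Photon count: 2.158×10⁻⁴ × 6.022×10²³ = 1.3×10²⁰.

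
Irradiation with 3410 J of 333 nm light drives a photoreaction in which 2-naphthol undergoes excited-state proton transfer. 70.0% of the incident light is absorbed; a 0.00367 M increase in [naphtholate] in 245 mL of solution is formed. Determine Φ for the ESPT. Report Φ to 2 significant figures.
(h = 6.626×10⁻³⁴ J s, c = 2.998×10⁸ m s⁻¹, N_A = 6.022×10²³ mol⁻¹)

Φ = 0.14

Product: (0.00367 M)(0.245 L) = 8.992×10⁻⁴ mol.
Photon energy at 333 nm: hc/λ = (6.626×10⁻³⁴)(2.998×10⁸)/(333×10⁻⁹) = 5.965×10⁻¹⁹ J.
Photons incident: 3410 / 5.965×10⁻¹⁹ = 5.717×10²¹, i.e. 5.717×10²¹/6.022×10²³ = 0.009494 mol.
Photons absorbed: 0.700 × 0.009494 = 0.006646 mol.
Φ = 8.992×10⁻⁴ mol / 0.006646 mol photons = 0.14.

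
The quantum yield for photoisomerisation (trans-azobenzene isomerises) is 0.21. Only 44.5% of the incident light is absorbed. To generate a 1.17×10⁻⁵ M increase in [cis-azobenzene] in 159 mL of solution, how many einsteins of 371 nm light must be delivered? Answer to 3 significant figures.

1.99×10⁻⁵ einstein

Product: (1.17×10⁻⁵ M)(0.159 L) = 1.860×10⁻⁶ mol.
Photons that must be absorbed: 1.860×10⁻⁶ / 0.21 = 8.857×10⁻⁶ mol.
Incident photons needed: 8.857×10⁻⁶ / 0.445 = 1.990×10⁻⁵ mol.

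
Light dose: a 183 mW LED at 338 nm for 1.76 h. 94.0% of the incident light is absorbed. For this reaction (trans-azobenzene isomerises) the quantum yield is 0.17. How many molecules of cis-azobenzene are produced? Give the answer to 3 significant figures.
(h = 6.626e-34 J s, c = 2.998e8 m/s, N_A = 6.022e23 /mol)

Photon energy at 338 nm: hc/λ = (6.626e-34)(2.998e8)/(338e-9) = 5.877e-19 J.
Energy delivered: (183 mW)(6336 s) = 1159 J.
Photons incident: 1159 / 5.877e-19 = 1.972e21, i.e. 1.972e21/6.022e23 = 0.003275 mol.
Photons absorbed: 0.940 × 0.003275 = 0.003079 mol.
Product: Φ × n_abs = 0.17 × 0.003079 = 5.234e-4 mol.
As a count: 5.234e-4 × 6.022e23 = 3.15e20.

3.15e20 molecules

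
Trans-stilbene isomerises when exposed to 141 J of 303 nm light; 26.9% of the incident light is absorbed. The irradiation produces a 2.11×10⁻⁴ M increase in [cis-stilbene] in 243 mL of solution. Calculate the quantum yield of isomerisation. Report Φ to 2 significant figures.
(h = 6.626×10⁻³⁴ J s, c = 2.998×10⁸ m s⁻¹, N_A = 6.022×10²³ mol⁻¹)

Product: (2.11×10⁻⁴ M)(0.243 L) = 5.127×10⁻⁵ mol.
Photon energy at 303 nm: hc/λ = (6.626×10⁻³⁴)(2.998×10⁸)/(303×10⁻⁹) = 6.556×10⁻¹⁹ J.
Photons incident: 141 / 6.556×10⁻¹⁹ = 2.151×10²⁰, i.e. 2.151×10²⁰/6.022×10²³ = 3.572×10⁻⁴ mol.
Photons absorbed: 0.269 × 3.572×10⁻⁴ = 9.609×10⁻⁵ mol.
Φ = 5.127×10⁻⁵ mol / 9.609×10⁻⁵ mol photons = 0.53.

Φ = 0.53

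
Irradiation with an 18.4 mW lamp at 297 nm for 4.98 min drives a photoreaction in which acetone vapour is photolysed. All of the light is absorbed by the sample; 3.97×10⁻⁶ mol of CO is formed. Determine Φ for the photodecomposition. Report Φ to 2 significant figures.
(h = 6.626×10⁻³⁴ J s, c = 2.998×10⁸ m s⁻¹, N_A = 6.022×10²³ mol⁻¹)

Φ = 0.29

Photon energy at 297 nm: hc/λ = (6.626×10⁻³⁴)(2.998×10⁸)/(297×10⁻⁹) = 6.688×10⁻¹⁹ J.
Energy delivered: (18.4 mW)(298.8 s) = 5.498 J.
Photons incident: 5.498 / 6.688×10⁻¹⁹ = 8.221×10¹⁸, i.e. 8.221×10¹⁸/6.022×10²³ = 1.365×10⁻⁵ mol.
Φ = 3.97×10⁻⁶ mol / 1.365×10⁻⁵ mol photons = 0.29.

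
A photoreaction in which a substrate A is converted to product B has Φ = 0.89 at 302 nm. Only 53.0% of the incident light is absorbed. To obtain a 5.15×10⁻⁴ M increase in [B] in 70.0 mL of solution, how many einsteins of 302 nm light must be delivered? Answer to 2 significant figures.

Product: (5.15×10⁻⁴ M)(0.07 L) = 3.605×10⁻⁵ mol.
Photons that must be absorbed: 3.605×10⁻⁵ / 0.89 = 4.051×10⁻⁵ mol.
Incident photons needed: 4.051×10⁻⁵ / 0.530 = 7.643×10⁻⁵ mol.

7.6×10⁻⁵ einstein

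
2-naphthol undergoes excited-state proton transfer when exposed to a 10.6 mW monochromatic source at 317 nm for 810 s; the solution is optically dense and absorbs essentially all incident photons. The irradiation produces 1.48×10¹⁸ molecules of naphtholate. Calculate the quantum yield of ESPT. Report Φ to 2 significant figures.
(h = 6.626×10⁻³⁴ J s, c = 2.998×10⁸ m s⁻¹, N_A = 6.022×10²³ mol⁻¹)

Φ = 0.11

Product: 1.48×10¹⁸ / 6.022×10²³ = 2.458×10⁻⁶ mol.
Photon energy at 317 nm: hc/λ = (6.626×10⁻³⁴)(2.998×10⁸)/(317×10⁻⁹) = 6.266×10⁻¹⁹ J.
Energy delivered: (10.6 mW)(810 s) = 8.586 J.
Photons incident: 8.586 / 6.266×10⁻¹⁹ = 1.370×10¹⁹, i.e. 1.370×10¹⁹/6.022×10²³ = 2.275×10⁻⁵ mol.
Φ = 2.458×10⁻⁶ mol / 2.275×10⁻⁵ mol photons = 0.11.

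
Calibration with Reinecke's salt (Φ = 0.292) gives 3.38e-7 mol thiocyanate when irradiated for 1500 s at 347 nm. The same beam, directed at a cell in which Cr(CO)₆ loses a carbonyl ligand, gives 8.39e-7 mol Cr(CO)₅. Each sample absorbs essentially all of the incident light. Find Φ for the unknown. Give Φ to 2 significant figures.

Φ = 0.72

Photons absorbed by the actinometer: 3.38e-7 / 0.292 = 1.158e-6 mol.
Φ(unknown) = 8.39e-7 / 1.158e-6 = 0.72.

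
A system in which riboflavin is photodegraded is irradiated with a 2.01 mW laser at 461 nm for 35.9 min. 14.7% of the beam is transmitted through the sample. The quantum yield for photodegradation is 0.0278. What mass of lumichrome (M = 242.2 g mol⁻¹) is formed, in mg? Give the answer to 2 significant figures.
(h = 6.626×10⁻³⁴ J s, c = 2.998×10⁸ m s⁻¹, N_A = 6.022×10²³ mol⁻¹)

0.096 mg

Photon energy at 461 nm: hc/λ = (6.626×10⁻³⁴)(2.998×10⁸)/(461×10⁻⁹) = 4.309×10⁻¹⁹ J.
Energy delivered: (2.01 mW)(2154 s) = 4.330 J.
Photons incident: 4.330 / 4.309×10⁻¹⁹ = 1.005×10¹⁹, i.e. 1.005×10¹⁹/6.022×10²³ = 1.669×10⁻⁵ mol.
Fraction absorbed: 1 − 14.7/100 = 0.8530.
Photons absorbed: 0.8530 × 1.669×10⁻⁵ = 1.424×10⁻⁵ mol.
Product: Φ × n_abs = 0.0278 × 1.424×10⁻⁵ = 3.959×10⁻⁷ mol.
Mass: 3.959×10⁻⁷ × 242.2 = 9.589×10⁻⁵ g = 0.096 mg.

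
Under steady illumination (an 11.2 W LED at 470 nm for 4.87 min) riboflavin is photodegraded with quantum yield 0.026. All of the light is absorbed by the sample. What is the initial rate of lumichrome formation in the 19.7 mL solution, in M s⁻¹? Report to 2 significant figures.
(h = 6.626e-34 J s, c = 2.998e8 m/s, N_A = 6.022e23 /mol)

Photon energy at 470 nm: hc/λ = (6.626e-34)(2.998e8)/(470e-9) = 4.227e-19 J.
Energy delivered: (11.2 W)(292.2 s) = 3273 J.
Photons incident: 3273 / 4.227e-19 = 7.743e21, i.e. 7.743e21/6.022e23 = 0.01286 mol.
Product formed: 0.026 × 0.01286 = 3.344e-4 mol.
Rate: 3.344e-4 mol / (292.2 s × 0.0197 L) = 5.8e-5 M s⁻¹.

5.8e-5 M s⁻¹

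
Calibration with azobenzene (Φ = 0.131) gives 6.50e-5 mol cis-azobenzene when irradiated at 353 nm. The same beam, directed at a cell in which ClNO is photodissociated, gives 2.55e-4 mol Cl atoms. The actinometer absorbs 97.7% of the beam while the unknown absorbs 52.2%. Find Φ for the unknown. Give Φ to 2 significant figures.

Photons absorbed by the actinometer: 6.50e-5 / 0.131 = 4.962e-4 mol.
Incident flux: 4.962e-4 / 0.977 = 5.079e-4 einstein.
Absorbed by unknown: 0.522 × 5.079e-4 = 2.651e-4 mol.
Φ(unknown) = 2.55e-4 / 2.651e-4 = 0.96.

Φ = 0.96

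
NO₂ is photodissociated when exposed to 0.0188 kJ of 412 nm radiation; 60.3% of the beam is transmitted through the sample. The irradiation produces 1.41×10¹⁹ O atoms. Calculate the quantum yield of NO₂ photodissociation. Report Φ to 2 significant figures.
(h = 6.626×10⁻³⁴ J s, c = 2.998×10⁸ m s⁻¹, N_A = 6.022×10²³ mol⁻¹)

Φ = 0.91

Product: 1.41×10¹⁹ / 6.022×10²³ = 2.341×10⁻⁵ mol.
Photon energy at 412 nm: hc/λ = (6.626×10⁻³⁴)(2.998×10⁸)/(412×10⁻⁹) = 4.822×10⁻¹⁹ J.
Incident energy: 0.0188 kJ = 18.8 J.
Photons incident: 18.8 / 4.822×10⁻¹⁹ = 3.899×10¹⁹, i.e. 3.899×10¹⁹/6.022×10²³ = 6.475×10⁻⁵ mol.
Fraction absorbed: 1 − 60.3/100 = 0.3970.
Photons absorbed: 0.3970 × 6.475×10⁻⁵ = 2.571×10⁻⁵ mol.
Φ = 2.341×10⁻⁵ mol / 2.571×10⁻⁵ mol photons = 0.91.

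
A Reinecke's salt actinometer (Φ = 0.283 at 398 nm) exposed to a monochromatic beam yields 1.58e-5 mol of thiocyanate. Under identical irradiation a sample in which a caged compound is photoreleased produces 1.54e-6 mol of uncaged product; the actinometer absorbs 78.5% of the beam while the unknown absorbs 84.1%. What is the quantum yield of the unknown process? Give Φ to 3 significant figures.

Φ = 0.0257

Photons absorbed by the actinometer: 1.58e-5 / 0.283 = 5.583e-5 mol.
Incident flux: 5.583e-5 / 0.785 = 7.112e-5 einstein.
Absorbed by unknown: 0.841 × 7.112e-5 = 5.981e-5 mol.
Φ(unknown) = 1.54e-6 / 5.981e-5 = 0.0257.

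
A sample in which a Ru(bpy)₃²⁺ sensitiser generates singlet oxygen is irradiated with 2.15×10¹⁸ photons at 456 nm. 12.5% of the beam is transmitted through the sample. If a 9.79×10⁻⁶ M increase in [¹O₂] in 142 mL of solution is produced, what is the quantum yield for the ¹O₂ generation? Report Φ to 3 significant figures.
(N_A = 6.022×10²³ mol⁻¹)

Φ = 0.445

Product: (9.79×10⁻⁶ M)(0.142 L) = 1.390×10⁻⁶ mol.
Moles of photons: 2.15×10¹⁸ / 6.022×10²³ = 3.570×10⁻⁶ mol.
Fraction absorbed: 1 − 12.5/100 = 0.8750.
Photons absorbed: 0.8750 × 3.570×10⁻⁶ = 3.124×10⁻⁶ mol.
Φ = 1.390×10⁻⁶ mol / 3.124×10⁻⁶ mol photons = 0.445.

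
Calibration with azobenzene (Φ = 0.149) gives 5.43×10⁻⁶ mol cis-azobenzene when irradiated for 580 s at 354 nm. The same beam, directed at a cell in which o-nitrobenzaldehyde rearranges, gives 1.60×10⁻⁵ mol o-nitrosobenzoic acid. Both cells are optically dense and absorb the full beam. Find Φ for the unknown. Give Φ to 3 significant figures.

Photons absorbed by the actinometer: 5.43×10⁻⁶ / 0.149 = 3.644×10⁻⁵ mol.
Φ(unknown) = 1.60×10⁻⁵ / 3.644×10⁻⁵ = 0.439.

Φ = 0.439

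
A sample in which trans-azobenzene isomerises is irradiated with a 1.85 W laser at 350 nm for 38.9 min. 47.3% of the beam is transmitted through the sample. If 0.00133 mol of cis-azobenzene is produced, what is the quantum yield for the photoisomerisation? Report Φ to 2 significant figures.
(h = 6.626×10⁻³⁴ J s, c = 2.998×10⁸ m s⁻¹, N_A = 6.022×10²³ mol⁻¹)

Φ = 0.20

Photon energy at 350 nm: hc/λ = (6.626×10⁻³⁴)(2.998×10⁸)/(350×10⁻⁹) = 5.676×10⁻¹⁹ J.
Energy delivered: (1.85 W)(2334 s) = 4318 J.
Photons incident: 4318 / 5.676×10⁻¹⁹ = 7.607×10²¹, i.e. 7.607×10²¹/6.022×10²³ = 0.01263 mol.
Fraction absorbed: 1 − 47.3/100 = 0.5270.
Photons absorbed: 0.5270 × 0.01263 = 0.006656 mol.
Φ = 0.00133 mol / 0.006656 mol photons = 0.20.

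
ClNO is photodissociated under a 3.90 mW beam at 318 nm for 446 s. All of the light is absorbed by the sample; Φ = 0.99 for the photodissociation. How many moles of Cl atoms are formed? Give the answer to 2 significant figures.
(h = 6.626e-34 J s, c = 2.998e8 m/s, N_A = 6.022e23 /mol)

4.6e-6 mol

Photon energy at 318 nm: hc/λ = (6.626e-34)(2.998e8)/(318e-9) = 6.247e-19 J.
Energy delivered: (3.90 mW)(446 s) = 1.739 J.
Photons incident: 1.739 / 6.247e-19 = 2.784e18, i.e. 2.784e18/6.022e23 = 4.623e-6 mol.
Product: Φ × n_abs = 0.99 × 4.623e-6 = 4.577e-6 mol.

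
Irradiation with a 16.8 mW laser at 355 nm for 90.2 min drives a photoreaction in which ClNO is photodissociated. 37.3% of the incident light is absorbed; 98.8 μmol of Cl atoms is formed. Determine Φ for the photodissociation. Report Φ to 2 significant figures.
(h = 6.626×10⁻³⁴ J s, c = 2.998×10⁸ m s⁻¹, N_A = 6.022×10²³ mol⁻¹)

Φ = 0.98

Product: 98.8 μmol = 9.88×10⁻⁵ mol.
Photon energy at 355 nm: hc/λ = (6.626×10⁻³⁴)(2.998×10⁸)/(355×10⁻⁹) = 5.596×10⁻¹⁹ J.
Energy delivered: (16.8 mW)(5412 s) = 90.92 J.
Photons incident: 90.92 / 5.596×10⁻¹⁹ = 1.625×10²⁰, i.e. 1.625×10²⁰/6.022×10²³ = 2.698×10⁻⁴ mol.
Photons absorbed: 0.373 × 2.698×10⁻⁴ = 1.006×10⁻⁴ mol.
Φ = 9.88×10⁻⁵ mol / 1.006×10⁻⁴ mol photons = 0.98.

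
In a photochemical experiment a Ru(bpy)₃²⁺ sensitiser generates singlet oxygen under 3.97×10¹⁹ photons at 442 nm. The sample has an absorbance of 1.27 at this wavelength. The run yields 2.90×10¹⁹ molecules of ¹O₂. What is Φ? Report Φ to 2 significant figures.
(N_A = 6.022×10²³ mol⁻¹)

Φ = 0.77

Product: 2.90×10¹⁹ / 6.022×10²³ = 4.816×10⁻⁵ mol.
Moles of photons: 3.97×10¹⁹ / 6.022×10²³ = 6.592×10⁻⁵ mol.
Fraction absorbed: 1 − 10^(−1.27) = 0.9463.
Photons absorbed: 0.9463 × 6.592×10⁻⁵ = 6.238×10⁻⁵ mol.
Φ = 4.816×10⁻⁵ mol / 6.238×10⁻⁵ mol photons = 0.77.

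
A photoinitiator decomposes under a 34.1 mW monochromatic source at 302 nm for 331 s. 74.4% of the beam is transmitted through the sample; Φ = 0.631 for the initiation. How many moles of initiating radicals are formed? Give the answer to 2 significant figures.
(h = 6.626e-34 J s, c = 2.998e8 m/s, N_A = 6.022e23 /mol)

Photon energy at 302 nm: hc/λ = (6.626e-34)(2.998e8)/(302e-9) = 6.578e-19 J.
Energy delivered: (34.1 mW)(331 s) = 11.29 J.
Photons incident: 11.29 / 6.578e-19 = 1.716e19, i.e. 1.716e19/6.022e23 = 2.850e-5 mol.
Fraction absorbed: 1 − 74.4/100 = 0.2560.
Photons absorbed: 0.2560 × 2.850e-5 = 7.296e-6 mol.
Product: Φ × n_abs = 0.631 × 7.296e-6 = 4.604e-6 mol.

4.6e-6 mol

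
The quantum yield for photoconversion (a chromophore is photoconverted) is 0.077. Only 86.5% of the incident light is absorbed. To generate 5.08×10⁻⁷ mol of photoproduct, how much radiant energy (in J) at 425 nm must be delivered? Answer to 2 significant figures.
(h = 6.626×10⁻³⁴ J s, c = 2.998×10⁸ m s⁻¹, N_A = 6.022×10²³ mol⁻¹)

Photons that must be absorbed: 5.08×10⁻⁷ / 0.077 = 6.597×10⁻⁶ mol.
Incident photons needed: 6.597×10⁻⁶ / 0.865 = 7.627×10⁻⁶ mol.
Photon energy: hc/λ = 4.674×10⁻¹⁹ J; per mole, 2.815×10⁵ J mol⁻¹.
Energy required: 7.627×10⁻⁶ × 2.815×10⁵ = 2.1 J.

2.1 J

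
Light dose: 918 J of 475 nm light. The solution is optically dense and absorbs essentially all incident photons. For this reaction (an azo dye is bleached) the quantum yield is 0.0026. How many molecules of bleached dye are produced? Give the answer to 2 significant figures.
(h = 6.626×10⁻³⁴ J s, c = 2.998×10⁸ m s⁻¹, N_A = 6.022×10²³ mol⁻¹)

Photon energy at 475 nm: hc/λ = (6.626×10⁻³⁴)(2.998×10⁸)/(475×10⁻⁹) = 4.182×10⁻¹⁹ J.
Photons incident: 918 / 4.182×10⁻¹⁹ = 2.195×10²¹, i.e. 2.195×10²¹/6.022×10²³ = 0.003645 mol.
Product: Φ × n_abs = 0.0026 × 0.003645 = 9.477×10⁻⁶ mol.
As a count: 9.477×10⁻⁶ × 6.022×10²³ = 5.7×10¹⁸.

5.7×10¹⁸ molecules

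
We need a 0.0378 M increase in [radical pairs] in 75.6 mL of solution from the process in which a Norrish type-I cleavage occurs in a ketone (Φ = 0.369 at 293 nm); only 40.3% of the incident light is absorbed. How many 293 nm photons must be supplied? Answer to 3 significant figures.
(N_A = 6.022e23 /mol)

1.16e22 photons

Product: (0.0378 M)(0.0756 L) = 0.002858 mol.
Photons that must be absorbed: 0.002858 / 0.369 = 0.007745 mol.
Incident photons needed: 0.007745 / 0.403 = 0.01922 mol.
Photon count: 0.01922 × 6.022e23 = 1.16e22.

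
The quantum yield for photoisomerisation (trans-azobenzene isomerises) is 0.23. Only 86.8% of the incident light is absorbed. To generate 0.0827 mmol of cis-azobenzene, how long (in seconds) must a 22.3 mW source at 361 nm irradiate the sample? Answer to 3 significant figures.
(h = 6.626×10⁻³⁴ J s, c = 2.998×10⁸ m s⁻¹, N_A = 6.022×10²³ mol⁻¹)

t ≈ 6160 s

Product: 0.0827 mmol = 8.27×10⁻⁵ mol.
Photons that must be absorbed: 8.27×10⁻⁵ / 0.23 = 3.596×10⁻⁴ mol.
Incident photons needed: 3.596×10⁻⁴ / 0.868 = 4.143×10⁻⁴ mol.
Photon energy: hc/λ = 5.503×10⁻¹⁹ J; per mole, 3.314×10⁵ J mol⁻¹.
Energy required: 4.143×10⁻⁴ × 3.314×10⁵ = 137.3 J.
Time: 137.3 J / 0.0223 W = 6160 s.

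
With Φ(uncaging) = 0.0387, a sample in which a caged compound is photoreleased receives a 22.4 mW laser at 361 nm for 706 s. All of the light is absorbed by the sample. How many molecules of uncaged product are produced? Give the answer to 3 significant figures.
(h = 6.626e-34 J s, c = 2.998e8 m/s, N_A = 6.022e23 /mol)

Photon energy at 361 nm: hc/λ = (6.626e-34)(2.998e8)/(361e-9) = 5.503e-19 J.
Energy delivered: (22.4 mW)(706 s) = 15.81 J.
Photons incident: 15.81 / 5.503e-19 = 2.873e19, i.e. 2.873e19/6.022e23 = 4.771e-5 mol.
Product: Φ × n_abs = 0.0387 × 4.771e-5 = 1.846e-6 mol.
As a count: 1.846e-6 × 6.022e23 = 1.11e18.

1.11e18 molecules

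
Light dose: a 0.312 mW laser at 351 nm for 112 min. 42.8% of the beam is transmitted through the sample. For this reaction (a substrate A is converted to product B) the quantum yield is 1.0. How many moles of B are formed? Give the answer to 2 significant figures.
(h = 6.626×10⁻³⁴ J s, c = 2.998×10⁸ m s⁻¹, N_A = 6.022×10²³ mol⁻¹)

Photon energy at 351 nm: hc/λ = (6.626×10⁻³⁴)(2.998×10⁸)/(351×10⁻⁹) = 5.659×10⁻¹⁹ J.
Energy delivered: (0.312 mW)(6720 s) = 2.097 J.
Photons incident: 2.097 / 5.659×10⁻¹⁹ = 3.706×10¹⁸, i.e. 3.706×10¹⁸/6.022×10²³ = 6.154×10⁻⁶ mol.
Fraction absorbed: 1 − 42.8/100 = 0.5720.
Photons absorbed: 0.5720 × 6.154×10⁻⁶ = 3.520×10⁻⁶ mol.
Product: Φ × n_abs = 1.0 × 3.520×10⁻⁶ = 3.520×10⁻⁶ mol.

3.5×10⁻⁶ mol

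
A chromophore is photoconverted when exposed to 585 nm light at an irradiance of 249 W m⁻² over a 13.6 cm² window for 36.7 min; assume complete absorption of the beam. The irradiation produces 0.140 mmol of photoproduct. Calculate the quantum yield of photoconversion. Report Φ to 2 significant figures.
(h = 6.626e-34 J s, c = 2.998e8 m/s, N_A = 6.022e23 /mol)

Product: 0.140 mmol = 1.40e-4 mol.
Photon energy at 585 nm: hc/λ = (6.626e-34)(2.998e8)/(585e-9) = 3.396e-19 J.
Energy delivered: (249 W m⁻²)(13.6e-4 m²)(2202 s) = 745.7 J.
Photons incident: 745.7 / 3.396e-19 = 2.196e21, i.e. 2.196e21/6.022e23 = 0.003647 mol.
Φ = 1.40e-4 mol / 0.003647 mol photons = 0.038.

Φ = 0.038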